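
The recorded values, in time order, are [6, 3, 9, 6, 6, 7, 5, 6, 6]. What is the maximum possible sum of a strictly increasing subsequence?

16

Let S[i] be the best sum of a strictly increasing subsequence ending at i:
i:      1  2  3  4  5  6  7  8  9
a[i]:   6  3  9  6  6  7  5  6  6
S:      6  3 15  9  9 16  8 14 14
Maximum is 16 (e.g. 3 + 6 + 7).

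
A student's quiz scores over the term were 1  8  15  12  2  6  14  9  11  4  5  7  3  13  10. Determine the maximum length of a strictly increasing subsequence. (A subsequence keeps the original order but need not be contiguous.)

6

Let dp[i] be the length of the longest such subsequence ending at index i:
i:      1  2  3  4  5  6  7  8  9 10 11 12 13 14 15
a[i]:   1  8 15 12  2  6 14  9 11  4  5  7  3 13 10
dp:     1  2  3  3  2  3  4  4  5  3  4  5  3  6  6
Maximum dp value is 6.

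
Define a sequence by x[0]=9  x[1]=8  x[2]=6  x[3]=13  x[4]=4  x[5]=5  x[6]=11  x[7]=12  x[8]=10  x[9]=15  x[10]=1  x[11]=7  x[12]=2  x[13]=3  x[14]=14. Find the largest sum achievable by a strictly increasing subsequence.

Let S[i] be the best sum of a strictly increasing subsequence ending at i:
i:      0  1  2  3  4  5  6  7  8  9 10 11 12 13 14
x[i]:   9  8  6 13  4  5 11 12 10 15  1  7  2  3 14
S:      9  8  6 22  4  9 20 32 19 47  1 16  3  6 46
Maximum is 47 (e.g. 4 + 5 + 11 + 12 + 15).

47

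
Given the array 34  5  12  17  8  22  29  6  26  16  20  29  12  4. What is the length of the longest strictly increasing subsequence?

6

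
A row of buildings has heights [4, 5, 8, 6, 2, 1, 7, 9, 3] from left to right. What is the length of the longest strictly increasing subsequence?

Track the smallest tail for each achievable length (strict):
4 → extends → [4]
5 → extends → [4, 5]
8 → extends → [4, 5, 8]
6 → replaces 8 → [4, 5, 6]
2 → replaces 4 → [2, 5, 6]
1 → replaces 2 → [1, 5, 6]
7 → extends → [1, 5, 6, 7]
9 → extends → [1, 5, 6, 7, 9]
3 → replaces 5 → [1, 3, 6, 7, 9]
Five tails, so the longest strictly increasing subsequence has length 5 (e.g. 4, 5, 6, 7, 9).

5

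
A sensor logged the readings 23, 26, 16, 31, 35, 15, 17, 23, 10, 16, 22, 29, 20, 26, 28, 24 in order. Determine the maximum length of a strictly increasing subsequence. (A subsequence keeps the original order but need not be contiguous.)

5

Let dp[i] be the length of the longest such subsequence ending at index i:
i:      1  2  3  4  5  6  7  8  9 10 11 12 13 14 15 16
a[i]:  23 26 16 31 35 15 17 23 10 16 22 29 20 26 28 24
dp:     1  2  1  3  4  1  2  3  1  2  3  4  3  4  5  4
Maximum dp value is 5.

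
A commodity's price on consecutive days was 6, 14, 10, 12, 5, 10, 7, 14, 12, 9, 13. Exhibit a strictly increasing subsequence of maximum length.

Patience tails give the LIS length; then backtrack through the dp parents:
6 → extends → [6]
14 → extends → [6, 14]
10 → replaces 14 → [6, 10]
12 → extends → [6, 10, 12]
5 → replaces 6 → [5, 10, 12]
10 → already a tail → [5, 10, 12]
7 → replaces 10 → [5, 7, 12]
14 → extends → [5, 7, 12, 14]
12 → already a tail → [5, 7, 12, 14]
9 → replaces 12 → [5, 7, 9, 14]
13 → replaces 14 → [5, 7, 9, 13]
Length 4; one witness is 6, 10, 12, 14.

6, 10, 12, 14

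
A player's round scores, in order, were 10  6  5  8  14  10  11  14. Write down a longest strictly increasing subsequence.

6, 8, 10, 11, 14

Patience tails give the LIS length; then backtrack through the dp parents:
10 → extends → [10]
6 → replaces 10 → [6]
5 → replaces 6 → [5]
8 → extends → [5, 8]
14 → extends → [5, 8, 14]
10 → replaces 14 → [5, 8, 10]
11 → extends → [5, 8, 10, 11]
14 → extends → [5, 8, 10, 11, 14]
Length 5; one witness is 6, 8, 10, 11, 14.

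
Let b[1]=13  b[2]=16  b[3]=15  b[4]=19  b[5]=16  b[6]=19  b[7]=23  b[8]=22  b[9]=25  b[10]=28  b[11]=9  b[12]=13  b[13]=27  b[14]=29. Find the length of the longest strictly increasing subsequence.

8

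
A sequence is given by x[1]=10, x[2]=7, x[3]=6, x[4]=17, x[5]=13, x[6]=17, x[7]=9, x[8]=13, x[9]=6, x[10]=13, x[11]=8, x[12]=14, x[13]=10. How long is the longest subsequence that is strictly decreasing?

4

Let dp[i] be the longest strictly decreasing subsequence ending at i:
i:      1  2  3  4  5  6  7  8  9 10 11 12 13
x[i]:  10  7  6 17 13 17  9 13  6 13  8 14 10
dp:     1  2  3  1  2  1  3  2  4  2  4  2  3
Maximum is 4.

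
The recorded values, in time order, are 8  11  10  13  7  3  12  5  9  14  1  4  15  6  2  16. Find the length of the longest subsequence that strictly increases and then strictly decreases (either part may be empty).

7

inc[i] = longest strictly increasing subsequence ending at i; dec[i] = longest strictly decreasing subsequence starting at i:
i:      1  2  3  4  5  6  7  8  9 10 11 12 13 14 15 16
a[i]:   8 11 10 13  7  3 12  5  9 14  1  4 15  6  2 16
inc:    1  2  2  3  1  1  3  2  3  4  1  2  5  3  2  6
dec:    5  6  5  5  4  2  4  3  3  3  1  2  3  2  1  1
Best peak at i=2 (value 11): inc=2, dec=6, length 2+6−1 = 7.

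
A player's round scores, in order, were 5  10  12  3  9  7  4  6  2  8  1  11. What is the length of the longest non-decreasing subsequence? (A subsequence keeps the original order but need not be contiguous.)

Track the smallest tail for each achievable length (allowing ties):
5 → extends → [5]
10 → extends → [5, 10]
12 → extends → [5, 10, 12]
3 → replaces 5 → [3, 10, 12]
9 → replaces 10 → [3, 9, 12]
7 → replaces 9 → [3, 7, 12]
4 → replaces 7 → [3, 4, 12]
6 → replaces 12 → [3, 4, 6]
2 → replaces 3 → [2, 4, 6]
8 → extends → [2, 4, 6, 8]
1 → replaces 2 → [1, 4, 6, 8]
11 → extends → [1, 4, 6, 8, 11]
Five tails, so the longest non-decreasing subsequence has length 5 (e.g. 3, 4, 6, 8, 11).

5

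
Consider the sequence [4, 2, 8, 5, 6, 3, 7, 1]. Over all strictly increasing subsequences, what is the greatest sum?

Let S[i] be the best sum of a strictly increasing subsequence ending at i:
i:      1  2  3  4  5  6  7  8
a[i]:   4  2  8  5  6  3  7  1
S:      4  2 12  9 15  5 22  1
Maximum is 22 (e.g. 4 + 5 + 6 + 7).

22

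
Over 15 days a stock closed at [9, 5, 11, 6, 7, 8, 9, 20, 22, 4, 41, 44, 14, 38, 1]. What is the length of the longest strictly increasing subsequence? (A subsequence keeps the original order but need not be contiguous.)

9

Let dp[i] be the length of the longest such subsequence ending at index i:
i:      1  2  3  4  5  6  7  8  9 10 11 12 13 14 15
a[i]:   9  5 11  6  7  8  9 20 22  4 41 44 14 38  1
dp:     1  1  2  2  3  4  5  6  7  1  8  9  6  8  1
Maximum dp value is 9.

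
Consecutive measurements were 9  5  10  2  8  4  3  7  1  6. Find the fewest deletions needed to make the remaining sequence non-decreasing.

7

Fewest deletions = n − (longest non-decreasing subsequence).
i:      1  2  3  4  5  6  7  8  9 10
a[i]:   9  5 10  2  8  4  3  7  1  6
dp:     1  1  2  1  2  2  2  3  1  3
max dp = 3, so deletions = 10 − 3 = 7.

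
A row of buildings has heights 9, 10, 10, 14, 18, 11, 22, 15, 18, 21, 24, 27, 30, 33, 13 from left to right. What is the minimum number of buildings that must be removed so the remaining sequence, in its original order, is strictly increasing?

5

Fewest deletions = n − (longest strictly increasing subsequence).
Patience tails:
9 → extends → [9]
10 → extends → [9, 10]
10 → already a tail → [9, 10]
14 → extends → [9, 10, 14]
18 → extends → [9, 10, 14, 18]
11 → replaces 14 → [9, 10, 11, 18]
22 → extends → [9, 10, 11, 18, 22]
15 → replaces 18 → [9, 10, 11, 15, 22]
18 → replaces 22 → [9, 10, 11, 15, 18]
21 → extends → [9, 10, 11, 15, 18, 21]
24 → extends → [9, 10, 11, 15, 18, 21, 24]
27 → extends → [9, 10, 11, 15, 18, 21, 24, 27]
30 → extends → [9, 10, 11, 15, 18, 21, 24, 27, 30]
33 → extends → [9, 10, 11, 15, 18, 21, 24, 27, 30, 33]
13 → replaces 15 → [9, 10, 11, 13, 18, 21, 24, 27, 30, 33]
Longest strictly increasing subsequence has length 10, so deletions = 15 − 10 = 5.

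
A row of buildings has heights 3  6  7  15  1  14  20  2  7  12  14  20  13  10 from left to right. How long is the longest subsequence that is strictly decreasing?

Let dp[i] be the longest strictly decreasing subsequence ending at i:
i:      1  2  3  4  5  6  7  8  9 10 11 12 13 14
a[i]:   3  6  7 15  1 14 20  2  7 12 14 20 13 10
dp:     1  1  1  1  2  2  1  3  3  3  2  1  3  4
Maximum is 4.

4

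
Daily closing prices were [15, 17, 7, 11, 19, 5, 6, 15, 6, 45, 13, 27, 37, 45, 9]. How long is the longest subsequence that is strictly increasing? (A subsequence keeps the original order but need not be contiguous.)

Let dp[i] be the length of the longest such subsequence ending at index i:
i:      1  2  3  4  5  6  7  8  9 10 11 12 13 14 15
a[i]:  15 17  7 11 19  5  6 15  6 45 13 27 37 45  9
dp:     1  2  1  2  3  1  2  3  2  4  3  4  5  6  3
Maximum dp value is 6.

6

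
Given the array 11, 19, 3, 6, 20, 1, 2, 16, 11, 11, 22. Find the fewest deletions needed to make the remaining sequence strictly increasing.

Fewest deletions = n − (longest strictly increasing subsequence).
Patience tails:
11 → extends → [11]
19 → extends → [11, 19]
3 → replaces 11 → [3, 19]
6 → replaces 19 → [3, 6]
20 → extends → [3, 6, 20]
1 → replaces 3 → [1, 6, 20]
2 → replaces 6 → [1, 2, 20]
16 → replaces 20 → [1, 2, 16]
11 → replaces 16 → [1, 2, 11]
11 → already a tail → [1, 2, 11]
22 → extends → [1, 2, 11, 22]
Longest strictly increasing subsequence has length 4, so deletions = 11 − 4 = 7.

7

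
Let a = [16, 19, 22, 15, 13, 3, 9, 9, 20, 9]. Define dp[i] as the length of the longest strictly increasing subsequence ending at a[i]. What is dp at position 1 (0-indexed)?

dp[i] = 1 + max{dp[j] : j<i, a[j]<a[i]} (or 1 if no such j):
i:      0  1  2  3  4  5  6  7  8  9
a[i]:  16 19 22 15 13  3  9  9 20  9
dp:     1  2  3  1  1  1  2  2  3  2
At index 1 the value is 2.

2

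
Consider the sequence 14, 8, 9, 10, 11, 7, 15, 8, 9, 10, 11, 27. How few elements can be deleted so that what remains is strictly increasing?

6

Fewest deletions = n − (longest strictly increasing subsequence).
i:      1  2  3  4  5  6  7  8  9 10 11 12
a[i]:  14  8  9 10 11  7 15  8  9 10 11 27
dp:     1  1  2  3  4  1  5  2  3  4  5  6
max dp = 6, so deletions = 12 − 6 = 6.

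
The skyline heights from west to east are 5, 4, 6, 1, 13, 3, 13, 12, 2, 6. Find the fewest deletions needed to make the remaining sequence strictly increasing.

Fewest deletions = n − (longest strictly increasing subsequence).
Patience tails:
5 → extends → [5]
4 → replaces 5 → [4]
6 → extends → [4, 6]
1 → replaces 4 → [1, 6]
13 → extends → [1, 6, 13]
3 → replaces 6 → [1, 3, 13]
13 → already a tail → [1, 3, 13]
12 → replaces 13 → [1, 3, 12]
2 → replaces 3 → [1, 2, 12]
6 → replaces 12 → [1, 2, 6]
Longest strictly increasing subsequence has length 3, so deletions = 10 − 3 = 7.

7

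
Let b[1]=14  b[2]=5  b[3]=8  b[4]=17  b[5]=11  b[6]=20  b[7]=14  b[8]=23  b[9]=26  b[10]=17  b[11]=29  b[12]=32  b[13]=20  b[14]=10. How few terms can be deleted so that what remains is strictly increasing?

6

Fewest deletions = n − (longest strictly increasing subsequence).
Patience tails:
14 → extends → [14]
5 → replaces 14 → [5]
8 → extends → [5, 8]
17 → extends → [5, 8, 17]
11 → replaces 17 → [5, 8, 11]
20 → extends → [5, 8, 11, 20]
14 → replaces 20 → [5, 8, 11, 14]
23 → extends → [5, 8, 11, 14, 23]
26 → extends → [5, 8, 11, 14, 23, 26]
17 → replaces 23 → [5, 8, 11, 14, 17, 26]
29 → extends → [5, 8, 11, 14, 17, 26, 29]
32 → extends → [5, 8, 11, 14, 17, 26, 29, 32]
20 → replaces 26 → [5, 8, 11, 14, 17, 20, 29, 32]
10 → replaces 11 → [5, 8, 10, 14, 17, 20, 29, 32]
Longest strictly increasing subsequence has length 8, so deletions = 14 − 8 = 6.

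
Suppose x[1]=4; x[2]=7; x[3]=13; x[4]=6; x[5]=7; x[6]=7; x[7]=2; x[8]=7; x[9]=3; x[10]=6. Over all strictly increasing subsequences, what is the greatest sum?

24

Let S[i] be the best sum of a strictly increasing subsequence ending at i:
i:      1  2  3  4  5  6  7  8  9 10
x[i]:   4  7 13  6  7  7  2  7  3  6
S:      4 11 24 10 17 17  2 17  5 11
Maximum is 24 (e.g. 4 + 7 + 13).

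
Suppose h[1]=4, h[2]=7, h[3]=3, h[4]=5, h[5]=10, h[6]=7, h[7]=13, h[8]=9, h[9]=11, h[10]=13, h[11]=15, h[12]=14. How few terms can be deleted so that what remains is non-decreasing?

Fewest deletions = n − (longest non-decreasing subsequence).
Patience tails:
4 → extends → [4]
7 → extends → [4, 7]
3 → replaces 4 → [3, 7]
5 → replaces 7 → [3, 5]
10 → extends → [3, 5, 10]
7 → replaces 10 → [3, 5, 7]
13 → extends → [3, 5, 7, 13]
9 → replaces 13 → [3, 5, 7, 9]
11 → extends → [3, 5, 7, 9, 11]
13 → extends → [3, 5, 7, 9, 11, 13]
15 → extends → [3, 5, 7, 9, 11, 13, 15]
14 → replaces 15 → [3, 5, 7, 9, 11, 13, 14]
Longest non-decreasing subsequence has length 7, so deletions = 12 − 7 = 5.

5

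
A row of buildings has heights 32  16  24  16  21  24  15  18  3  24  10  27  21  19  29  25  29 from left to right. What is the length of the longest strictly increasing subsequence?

Track the smallest tail for each achievable length (strict):
32 → extends → [32]
16 → replaces 32 → [16]
24 → extends → [16, 24]
16 → already a tail → [16, 24]
21 → replaces 24 → [16, 21]
24 → extends → [16, 21, 24]
15 → replaces 16 → [15, 21, 24]
18 → replaces 21 → [15, 18, 24]
3 → replaces 15 → [3, 18, 24]
24 → already a tail → [3, 18, 24]
10 → replaces 18 → [3, 10, 24]
27 → extends → [3, 10, 24, 27]
21 → replaces 24 → [3, 10, 21, 27]
19 → replaces 21 → [3, 10, 19, 27]
29 → extends → [3, 10, 19, 27, 29]
25 → replaces 27 → [3, 10, 19, 25, 29]
29 → already a tail → [3, 10, 19, 25, 29]
Five tails, so the longest strictly increasing subsequence has length 5 (e.g. 16, 21, 24, 27, 29).

5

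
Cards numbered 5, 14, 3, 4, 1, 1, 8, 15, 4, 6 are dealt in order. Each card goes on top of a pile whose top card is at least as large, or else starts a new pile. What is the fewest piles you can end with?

4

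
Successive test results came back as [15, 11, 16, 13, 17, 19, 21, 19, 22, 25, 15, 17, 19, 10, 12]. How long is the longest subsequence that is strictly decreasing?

4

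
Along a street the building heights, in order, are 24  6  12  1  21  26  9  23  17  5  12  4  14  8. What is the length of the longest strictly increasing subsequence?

Let dp[i] be the length of the longest such subsequence ending at index i:
i:      1  2  3  4  5  6  7  8  9 10 11 12 13 14
a[i]:  24  6 12  1 21 26  9 23 17  5 12  4 14  8
dp:     1  1  2  1  3  4  2  4  3  2  3  2  4  3
Maximum dp value is 4.

4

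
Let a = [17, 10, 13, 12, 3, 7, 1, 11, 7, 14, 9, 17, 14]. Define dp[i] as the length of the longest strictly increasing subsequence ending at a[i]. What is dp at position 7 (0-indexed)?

3

dp[i] = 1 + max{dp[j] : j<i, a[j]<a[i]} (or 1 if no such j):
i:      0  1  2  3  4  5  6  7  8  9 10 11 12
a[i]:  17 10 13 12  3  7  1 11  7 14  9 17 14
dp:     1  1  2  2  1  2  1  3  2  4  3  5  4
At index 7 the value is 3.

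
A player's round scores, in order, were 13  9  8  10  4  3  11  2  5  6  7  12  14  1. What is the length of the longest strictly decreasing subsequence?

Let dp[i] be the longest strictly decreasing subsequence ending at i:
i:      1  2  3  4  5  6  7  8  9 10 11 12 13 14
a[i]:  13  9  8 10  4  3 11  2  5  6  7 12 14  1
dp:     1  2  3  2  4  5  2  6  4  4  4  2  1  7
Maximum is 7.

7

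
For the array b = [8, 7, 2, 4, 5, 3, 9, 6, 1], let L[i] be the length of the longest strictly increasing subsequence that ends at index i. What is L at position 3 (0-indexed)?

dp[i] = 1 + max{dp[j] : j<i, b[j]<b[i]} (or 1 if no such j):
i:     0 1 2 3 4 5 6 7 8
b[i]:  8 7 2 4 5 3 9 6 1
dp:    1 1 1 2 3 2 4 4 1
At index 3 the value is 2.

2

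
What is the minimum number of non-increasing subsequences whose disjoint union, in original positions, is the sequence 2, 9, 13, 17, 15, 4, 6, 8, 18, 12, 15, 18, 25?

8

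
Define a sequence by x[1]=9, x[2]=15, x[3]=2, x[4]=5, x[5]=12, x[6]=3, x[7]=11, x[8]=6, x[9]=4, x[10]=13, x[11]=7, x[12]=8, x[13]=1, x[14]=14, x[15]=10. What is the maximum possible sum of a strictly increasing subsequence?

Let S[i] be the best sum of a strictly increasing subsequence ending at i:
i:      1  2  3  4  5  6  7  8  9 10 11 12 13 14 15
x[i]:   9 15  2  5 12  3 11  6  4 13  7  8  1 14 10
S:      9 24  2  7 21  5 20 13  9 34 20 28  1 48 38
Maximum is 48 (e.g. 9 + 12 + 13 + 14).

48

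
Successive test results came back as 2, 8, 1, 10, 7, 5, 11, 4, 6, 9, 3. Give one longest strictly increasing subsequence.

2, 8, 10, 11

Patience tails give the LIS length; then backtrack through the dp parents:
2 → extends → [2]
8 → extends → [2, 8]
1 → replaces 2 → [1, 8]
10 → extends → [1, 8, 10]
7 → replaces 8 → [1, 7, 10]
5 → replaces 7 → [1, 5, 10]
11 → extends → [1, 5, 10, 11]
4 → replaces 5 → [1, 4, 10, 11]
6 → replaces 10 → [1, 4, 6, 11]
9 → replaces 11 → [1, 4, 6, 9]
3 → replaces 4 → [1, 3, 6, 9]
Length 4; one witness is 2, 8, 10, 11.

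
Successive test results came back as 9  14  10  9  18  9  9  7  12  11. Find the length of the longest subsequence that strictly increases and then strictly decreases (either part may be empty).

inc[i] = longest strictly increasing subsequence ending at i; dec[i] = longest strictly decreasing subsequence starting at i:
i:      1  2  3  4  5  6  7  8  9 10
a[i]:   9 14 10  9 18  9  9  7 12 11
inc:    1  2  2  1  3  1  1  1  3  3
dec:    2  4  3  2  3  2  2  1  2  1
Best peak at i=2 (value 14): inc=2, dec=4, length 2+4−1 = 5.

5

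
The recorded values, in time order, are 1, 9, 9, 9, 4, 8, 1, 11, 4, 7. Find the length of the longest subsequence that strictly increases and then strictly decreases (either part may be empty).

inc[i] = longest strictly increasing subsequence ending at i; dec[i] = longest strictly decreasing subsequence starting at i:
i:      1  2  3  4  5  6  7  8  9 10
a[i]:   1  9  9  9  4  8  1 11  4  7
inc:    1  2  2  2  2  3  1  4  2  3
dec:    1  3  3  3  2  2  1  2  1  1
Best peak at i=8 (value 11): inc=4, dec=2, length 4+2−1 = 5.

5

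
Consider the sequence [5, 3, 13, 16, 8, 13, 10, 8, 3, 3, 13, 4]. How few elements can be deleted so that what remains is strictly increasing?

8

Fewest deletions = n − (longest strictly increasing subsequence).
i:      1  2  3  4  5  6  7  8  9 10 11 12
a[i]:   5  3 13 16  8 13 10  8  3  3 13  4
dp:     1  1  2  3  2  3  3  2  1  1  4  2
max dp = 4, so deletions = 12 − 4 = 8.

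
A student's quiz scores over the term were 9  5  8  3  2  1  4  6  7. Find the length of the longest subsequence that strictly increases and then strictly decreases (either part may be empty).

inc[i] = longest strictly increasing subsequence ending at i; dec[i] = longest strictly decreasing subsequence starting at i:
i:     1 2 3 4 5 6 7 8 9
a[i]:  9 5 8 3 2 1 4 6 7
inc:   1 1 2 1 1 1 2 3 4
dec:   5 4 4 3 2 1 1 1 1
Best peak at i=1 (value 9): inc=1, dec=5, length 1+5−1 = 5.

5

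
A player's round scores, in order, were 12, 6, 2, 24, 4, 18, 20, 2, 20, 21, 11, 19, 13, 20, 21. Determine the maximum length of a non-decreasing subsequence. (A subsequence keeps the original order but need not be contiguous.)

7

Track the smallest tail for each achievable length (allowing ties):
12 → extends → [12]
6 → replaces 12 → [6]
2 → replaces 6 → [2]
24 → extends → [2, 24]
4 → replaces 24 → [2, 4]
18 → extends → [2, 4, 18]
20 → extends → [2, 4, 18, 20]
2 → replaces 4 → [2, 2, 18, 20]
20 → extends → [2, 2, 18, 20, 20]
21 → extends → [2, 2, 18, 20, 20, 21]
11 → replaces 18 → [2, 2, 11, 20, 20, 21]
19 → replaces 20 → [2, 2, 11, 19, 20, 21]
13 → replaces 19 → [2, 2, 11, 13, 20, 21]
20 → replaces 21 → [2, 2, 11, 13, 20, 20]
21 → extends → [2, 2, 11, 13, 20, 20, 21]
Seven tails, so the longest non-decreasing subsequence has length 7 (e.g. 2, 4, 18, 20, 20, 21, 21).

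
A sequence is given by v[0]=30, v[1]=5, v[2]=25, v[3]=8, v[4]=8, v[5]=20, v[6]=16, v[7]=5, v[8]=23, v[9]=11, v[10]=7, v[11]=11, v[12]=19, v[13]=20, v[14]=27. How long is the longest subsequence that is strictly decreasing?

6

Let dp[i] be the longest strictly decreasing subsequence ending at i:
i:      0  1  2  3  4  5  6  7  8  9 10 11 12 13 14
v[i]:  30  5 25  8  8 20 16  5 23 11  7 11 19 20 27
dp:     1  2  2  3  3  3  4  5  3  5  6  5  4  4  2
Maximum is 6.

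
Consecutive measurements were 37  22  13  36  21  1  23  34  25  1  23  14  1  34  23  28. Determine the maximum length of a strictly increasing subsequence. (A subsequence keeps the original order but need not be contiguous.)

5

Let dp[i] be the length of the longest such subsequence ending at index i:
i:      1  2  3  4  5  6  7  8  9 10 11 12 13 14 15 16
a[i]:  37 22 13 36 21  1 23 34 25  1 23 14  1 34 23 28
dp:     1  1  1  2  2  1  3  4  4  1  3  2  1  5  3  5
Maximum dp value is 5.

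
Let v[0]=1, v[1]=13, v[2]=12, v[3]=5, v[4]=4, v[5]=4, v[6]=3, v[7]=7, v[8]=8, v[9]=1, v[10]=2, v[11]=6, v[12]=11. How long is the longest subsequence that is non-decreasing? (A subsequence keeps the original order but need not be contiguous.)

Track the smallest tail for each achievable length (allowing ties):
1 → extends → [1]
13 → extends → [1, 13]
12 → replaces 13 → [1, 12]
5 → replaces 12 → [1, 5]
4 → replaces 5 → [1, 4]
4 → extends → [1, 4, 4]
3 → replaces 4 → [1, 3, 4]
7 → extends → [1, 3, 4, 7]
8 → extends → [1, 3, 4, 7, 8]
1 → replaces 3 → [1, 1, 4, 7, 8]
2 → replaces 4 → [1, 1, 2, 7, 8]
6 → replaces 7 → [1, 1, 2, 6, 8]
11 → extends → [1, 1, 2, 6, 8, 11]
Six tails, so the longest non-decreasing subsequence has length 6 (e.g. 1, 4, 4, 7, 8, 11).

6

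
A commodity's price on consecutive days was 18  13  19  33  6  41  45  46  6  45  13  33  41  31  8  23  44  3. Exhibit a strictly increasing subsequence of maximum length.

18, 19, 33, 41, 45, 46

Patience tails give the LIS length; then backtrack through the dp parents:
18 → extends → [18]
13 → replaces 18 → [13]
19 → extends → [13, 19]
33 → extends → [13, 19, 33]
6 → replaces 13 → [6, 19, 33]
41 → extends → [6, 19, 33, 41]
45 → extends → [6, 19, 33, 41, 45]
46 → extends → [6, 19, 33, 41, 45, 46]
6 → already a tail → [6, 19, 33, 41, 45, 46]
45 → already a tail → [6, 19, 33, 41, 45, 46]
13 → replaces 19 → [6, 13, 33, 41, 45, 46]
33 → already a tail → [6, 13, 33, 41, 45, 46]
41 → already a tail → [6, 13, 33, 41, 45, 46]
31 → replaces 33 → [6, 13, 31, 41, 45, 46]
8 → replaces 13 → [6, 8, 31, 41, 45, 46]
23 → replaces 31 → [6, 8, 23, 41, 45, 46]
44 → replaces 45 → [6, 8, 23, 41, 44, 46]
3 → replaces 6 → [3, 8, 23, 41, 44, 46]
Length 6; one witness is 18, 19, 33, 41, 45, 46.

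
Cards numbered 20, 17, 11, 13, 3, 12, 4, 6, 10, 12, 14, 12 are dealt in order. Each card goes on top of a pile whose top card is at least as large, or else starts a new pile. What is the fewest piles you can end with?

Place each on the leftmost legal pile:
20 → new pile 1 (tops now [20])
17 → pile 1 (tops now [17])
11 → pile 1 (tops now [11])
13 → new pile 2 (tops now [11, 13])
3 → pile 1 (tops now [3, 13])
12 → pile 2 (tops now [3, 12])
4 → pile 2 (tops now [3, 4])
6 → new pile 3 (tops now [3, 4, 6])
10 → new pile 4 (tops now [3, 4, 6, 10])
12 → new pile 5 (tops now [3, 4, 6, 10, 12])
14 → new pile 6 (tops now [3, 4, 6, 10, 12, 14])
12 → pile 5 (tops now [3, 4, 6, 10, 12, 14])
Six piles.

6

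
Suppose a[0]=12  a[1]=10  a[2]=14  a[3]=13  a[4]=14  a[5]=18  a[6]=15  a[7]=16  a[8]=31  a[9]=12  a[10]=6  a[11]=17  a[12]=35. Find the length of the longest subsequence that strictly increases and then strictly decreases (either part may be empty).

inc[i] = longest strictly increasing subsequence ending at i; dec[i] = longest strictly decreasing subsequence starting at i:
i:      0  1  2  3  4  5  6  7  8  9 10 11 12
a[i]:  12 10 14 13 14 18 15 16 31 12  6 17 35
inc:    1  1  2  2  3  4  4  5  6  2  1  6  7
dec:    3  2  4  3  3  4  3  3  3  2  1  1  1
Best peak at i=8 (value 31): inc=6, dec=3, length 6+3−1 = 8.

8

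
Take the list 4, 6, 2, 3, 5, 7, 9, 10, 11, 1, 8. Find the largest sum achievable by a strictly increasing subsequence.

Let S[i] be the best sum of a strictly increasing subsequence ending at i:
i:      1  2  3  4  5  6  7  8  9 10 11
a[i]:   4  6  2  3  5  7  9 10 11  1  8
S:      4 10  2  5 10 17 26 36 47  1 25
Maximum is 47 (e.g. 2 + 3 + 5 + 7 + 9 + 10 + 11).

47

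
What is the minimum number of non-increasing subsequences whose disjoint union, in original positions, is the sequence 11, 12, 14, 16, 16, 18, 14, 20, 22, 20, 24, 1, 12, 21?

Place each on the leftmost legal pile:
11 → new pile 1 (tops now [11])
12 → new pile 2 (tops now [11, 12])
14 → new pile 3 (tops now [11, 12, 14])
16 → new pile 4 (tops now [11, 12, 14, 16])
16 → pile 4 (tops now [11, 12, 14, 16])
18 → new pile 5 (tops now [11, 12, 14, 16, 18])
14 → pile 3 (tops now [11, 12, 14, 16, 18])
20 → new pile 6 (tops now [11, 12, 14, 16, 18, 20])
22 → new pile 7 (tops now [11, 12, 14, 16, 18, 20, 22])
20 → pile 6 (tops now [11, 12, 14, 16, 18, 20, 22])
24 → new pile 8 (tops now [11, 12, 14, 16, 18, 20, 22, 24])
1 → pile 1 (tops now [1, 12, 14, 16, 18, 20, 22, 24])
12 → pile 2 (tops now [1, 12, 14, 16, 18, 20, 22, 24])
21 → pile 7 (tops now [1, 12, 14, 16, 18, 20, 21, 24])
Eight piles.

8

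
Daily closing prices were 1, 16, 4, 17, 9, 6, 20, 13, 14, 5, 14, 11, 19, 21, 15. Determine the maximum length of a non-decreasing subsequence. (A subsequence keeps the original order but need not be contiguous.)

8

Let dp[i] be the length of the longest such subsequence ending at index i:
i:      1  2  3  4  5  6  7  8  9 10 11 12 13 14 15
a[i]:   1 16  4 17  9  6 20 13 14  5 14 11 19 21 15
dp:     1  2  2  3  3  3  4  4  5  3  6  4  7  8  7
Maximum dp value is 8.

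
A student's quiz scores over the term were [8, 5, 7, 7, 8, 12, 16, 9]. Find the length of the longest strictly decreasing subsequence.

Let dp[i] be the longest strictly decreasing subsequence ending at i:
i:      1  2  3  4  5  6  7  8
a[i]:   8  5  7  7  8 12 16  9
dp:     1  2  2  2  1  1  1  2
Maximum is 2.

2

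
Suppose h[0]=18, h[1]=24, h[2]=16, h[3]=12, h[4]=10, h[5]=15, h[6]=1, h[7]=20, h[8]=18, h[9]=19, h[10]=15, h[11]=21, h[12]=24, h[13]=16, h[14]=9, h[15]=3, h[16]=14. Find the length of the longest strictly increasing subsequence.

Track the smallest tail for each achievable length (strict):
18 → extends → [18]
24 → extends → [18, 24]
16 → replaces 18 → [16, 24]
12 → replaces 16 → [12, 24]
10 → replaces 12 → [10, 24]
15 → replaces 24 → [10, 15]
1 → replaces 10 → [1, 15]
20 → extends → [1, 15, 20]
18 → replaces 20 → [1, 15, 18]
19 → extends → [1, 15, 18, 19]
15 → already a tail → [1, 15, 18, 19]
21 → extends → [1, 15, 18, 19, 21]
24 → extends → [1, 15, 18, 19, 21, 24]
16 → replaces 18 → [1, 15, 16, 19, 21, 24]
9 → replaces 15 → [1, 9, 16, 19, 21, 24]
3 → replaces 9 → [1, 3, 16, 19, 21, 24]
14 → replaces 16 → [1, 3, 14, 19, 21, 24]
Six tails, so the longest strictly increasing subsequence has length 6 (e.g. 12, 15, 18, 19, 21, 24).

6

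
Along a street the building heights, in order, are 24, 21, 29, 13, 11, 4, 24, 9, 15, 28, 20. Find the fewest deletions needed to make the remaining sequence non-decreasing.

Fewest deletions = n − (longest non-decreasing subsequence).
i:      1  2  3  4  5  6  7  8  9 10 11
a[i]:  24 21 29 13 11  4 24  9 15 28 20
dp:     1  1  2  1  1  1  2  2  3  4  4
max dp = 4, so deletions = 11 − 4 = 7.

7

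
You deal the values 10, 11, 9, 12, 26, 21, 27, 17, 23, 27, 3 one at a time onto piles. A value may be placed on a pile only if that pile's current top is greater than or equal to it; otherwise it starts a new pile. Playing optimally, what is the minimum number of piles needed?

6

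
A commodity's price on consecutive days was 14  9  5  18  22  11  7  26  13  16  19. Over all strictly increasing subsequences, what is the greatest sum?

Let S[i] be the best sum of a strictly increasing subsequence ending at i:
i:      1  2  3  4  5  6  7  8  9 10 11
a[i]:  14  9  5 18 22 11  7 26 13 16 19
S:     14  9  5 32 54 20 12 80 33 49 68
Maximum is 80 (e.g. 14 + 18 + 22 + 26).

80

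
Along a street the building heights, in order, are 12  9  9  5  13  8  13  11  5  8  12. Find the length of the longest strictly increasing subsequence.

4

Track the smallest tail for each achievable length (strict):
12 → extends → [12]
9 → replaces 12 → [9]
9 → already a tail → [9]
5 → replaces 9 → [5]
13 → extends → [5, 13]
8 → replaces 13 → [5, 8]
13 → extends → [5, 8, 13]
11 → replaces 13 → [5, 8, 11]
5 → already a tail → [5, 8, 11]
8 → already a tail → [5, 8, 11]
12 → extends → [5, 8, 11, 12]
Four tails, so the longest strictly increasing subsequence has length 4 (e.g. 5, 8, 11, 12).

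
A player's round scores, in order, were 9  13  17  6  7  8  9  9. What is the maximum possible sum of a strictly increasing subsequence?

39

Let S[i] be the best sum of a strictly increasing subsequence ending at i:
i:      1  2  3  4  5  6  7  8
a[i]:   9 13 17  6  7  8  9  9
S:      9 22 39  6 13 21 30 30
Maximum is 39 (e.g. 9 + 13 + 17).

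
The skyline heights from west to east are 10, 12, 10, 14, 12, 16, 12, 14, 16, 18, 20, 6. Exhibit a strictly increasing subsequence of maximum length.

10, 12, 14, 16, 18, 20

Patience tails give the LIS length; then backtrack through the dp parents:
10 → extends → [10]
12 → extends → [10, 12]
10 → already a tail → [10, 12]
14 → extends → [10, 12, 14]
12 → already a tail → [10, 12, 14]
16 → extends → [10, 12, 14, 16]
12 → already a tail → [10, 12, 14, 16]
14 → already a tail → [10, 12, 14, 16]
16 → already a tail → [10, 12, 14, 16]
18 → extends → [10, 12, 14, 16, 18]
20 → extends → [10, 12, 14, 16, 18, 20]
6 → replaces 10 → [6, 12, 14, 16, 18, 20]
Length 6; one witness is 10, 12, 14, 16, 18, 20.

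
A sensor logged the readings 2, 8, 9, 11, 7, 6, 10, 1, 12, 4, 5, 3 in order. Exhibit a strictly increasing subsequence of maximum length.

Patience tails give the LIS length; then backtrack through the dp parents:
2 → extends → [2]
8 → extends → [2, 8]
9 → extends → [2, 8, 9]
11 → extends → [2, 8, 9, 11]
7 → replaces 8 → [2, 7, 9, 11]
6 → replaces 7 → [2, 6, 9, 11]
10 → replaces 11 → [2, 6, 9, 10]
1 → replaces 2 → [1, 6, 9, 10]
12 → extends → [1, 6, 9, 10, 12]
4 → replaces 6 → [1, 4, 9, 10, 12]
5 → replaces 9 → [1, 4, 5, 10, 12]
3 → replaces 4 → [1, 3, 5, 10, 12]
Length 5; one witness is 2, 8, 9, 11, 12.

2, 8, 9, 11, 12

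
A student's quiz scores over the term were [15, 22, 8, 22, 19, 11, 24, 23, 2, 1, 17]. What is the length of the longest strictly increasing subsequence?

3

Track the smallest tail for each achievable length (strict):
15 → extends → [15]
22 → extends → [15, 22]
8 → replaces 15 → [8, 22]
22 → already a tail → [8, 22]
19 → replaces 22 → [8, 19]
11 → replaces 19 → [8, 11]
24 → extends → [8, 11, 24]
23 → replaces 24 → [8, 11, 23]
2 → replaces 8 → [2, 11, 23]
1 → replaces 2 → [1, 11, 23]
17 → replaces 23 → [1, 11, 17]
Three tails, so the longest strictly increasing subsequence has length 3 (e.g. 15, 22, 24).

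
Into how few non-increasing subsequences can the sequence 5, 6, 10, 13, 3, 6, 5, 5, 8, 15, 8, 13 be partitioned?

5

The minimum number of non-increasing subsequences covering a sequence equals the length of its longest strictly increasing subsequence.
LIS length is 5 (e.g. 5, 6, 10, 13, 15), so 5 piles are needed.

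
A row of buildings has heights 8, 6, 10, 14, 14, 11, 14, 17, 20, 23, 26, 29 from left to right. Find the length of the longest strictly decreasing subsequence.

Let dp[i] be the longest strictly decreasing subsequence ending at i:
i:      1  2  3  4  5  6  7  8  9 10 11 12
a[i]:   8  6 10 14 14 11 14 17 20 23 26 29
dp:     1  2  1  1  1  2  1  1  1  1  1  1
Maximum is 2.

2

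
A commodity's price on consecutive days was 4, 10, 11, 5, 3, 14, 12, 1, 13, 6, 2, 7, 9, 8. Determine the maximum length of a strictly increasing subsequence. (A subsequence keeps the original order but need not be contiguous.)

5

Track the smallest tail for each achievable length (strict):
4 → extends → [4]
10 → extends → [4, 10]
11 → extends → [4, 10, 11]
5 → replaces 10 → [4, 5, 11]
3 → replaces 4 → [3, 5, 11]
14 → extends → [3, 5, 11, 14]
12 → replaces 14 → [3, 5, 11, 12]
1 → replaces 3 → [1, 5, 11, 12]
13 → extends → [1, 5, 11, 12, 13]
6 → replaces 11 → [1, 5, 6, 12, 13]
2 → replaces 5 → [1, 2, 6, 12, 13]
7 → replaces 12 → [1, 2, 6, 7, 13]
9 → replaces 13 → [1, 2, 6, 7, 9]
8 → replaces 9 → [1, 2, 6, 7, 8]
Five tails, so the longest strictly increasing subsequence has length 5 (e.g. 4, 10, 11, 12, 13).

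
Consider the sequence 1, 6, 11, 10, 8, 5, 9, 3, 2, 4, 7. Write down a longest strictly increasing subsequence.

Patience tails give the LIS length; then backtrack through the dp parents:
1 → extends → [1]
6 → extends → [1, 6]
11 → extends → [1, 6, 11]
10 → replaces 11 → [1, 6, 10]
8 → replaces 10 → [1, 6, 8]
5 → replaces 6 → [1, 5, 8]
9 → extends → [1, 5, 8, 9]
3 → replaces 5 → [1, 3, 8, 9]
2 → replaces 3 → [1, 2, 8, 9]
4 → replaces 8 → [1, 2, 4, 9]
7 → replaces 9 → [1, 2, 4, 7]
Length 4; one witness is 1, 6, 8, 9.

1, 6, 8, 9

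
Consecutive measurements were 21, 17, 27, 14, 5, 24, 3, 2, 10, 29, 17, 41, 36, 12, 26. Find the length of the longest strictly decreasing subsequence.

6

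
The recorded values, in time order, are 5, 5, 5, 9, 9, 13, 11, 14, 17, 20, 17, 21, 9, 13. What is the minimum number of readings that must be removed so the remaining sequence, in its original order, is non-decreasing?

4

Fewest deletions = n − (longest non-decreasing subsequence).
Patience tails:
5 → extends → [5]
5 → extends → [5, 5]
5 → extends → [5, 5, 5]
9 → extends → [5, 5, 5, 9]
9 → extends → [5, 5, 5, 9, 9]
13 → extends → [5, 5, 5, 9, 9, 13]
11 → replaces 13 → [5, 5, 5, 9, 9, 11]
14 → extends → [5, 5, 5, 9, 9, 11, 14]
17 → extends → [5, 5, 5, 9, 9, 11, 14, 17]
20 → extends → [5, 5, 5, 9, 9, 11, 14, 17, 20]
17 → replaces 20 → [5, 5, 5, 9, 9, 11, 14, 17, 17]
21 → extends → [5, 5, 5, 9, 9, 11, 14, 17, 17, 21]
9 → replaces 11 → [5, 5, 5, 9, 9, 9, 14, 17, 17, 21]
13 → replaces 14 → [5, 5, 5, 9, 9, 9, 13, 17, 17, 21]
Longest non-decreasing subsequence has length 10, so deletions = 14 − 10 = 4.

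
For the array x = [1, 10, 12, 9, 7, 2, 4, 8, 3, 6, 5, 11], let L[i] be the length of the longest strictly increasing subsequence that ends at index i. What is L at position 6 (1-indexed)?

dp[i] = 1 + max{dp[j] : j<i, x[j]<x[i]} (or 1 if no such j):
i:      1  2  3  4  5  6  7  8  9 10 11 12
x[i]:   1 10 12  9  7  2  4  8  3  6  5 11
dp:     1  2  3  2  2  2  3  4  3  4  4  5
At index 6 the value is 2.

2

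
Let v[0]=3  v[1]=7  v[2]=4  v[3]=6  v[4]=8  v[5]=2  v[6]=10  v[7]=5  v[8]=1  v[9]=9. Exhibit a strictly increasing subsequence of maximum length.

Patience tails give the LIS length; then backtrack through the dp parents:
3 → extends → [3]
7 → extends → [3, 7]
4 → replaces 7 → [3, 4]
6 → extends → [3, 4, 6]
8 → extends → [3, 4, 6, 8]
2 → replaces 3 → [2, 4, 6, 8]
10 → extends → [2, 4, 6, 8, 10]
5 → replaces 6 → [2, 4, 5, 8, 10]
1 → replaces 2 → [1, 4, 5, 8, 10]
9 → replaces 10 → [1, 4, 5, 8, 9]
Length 5; one witness is 3, 4, 6, 8, 10.

3, 4, 6, 8, 10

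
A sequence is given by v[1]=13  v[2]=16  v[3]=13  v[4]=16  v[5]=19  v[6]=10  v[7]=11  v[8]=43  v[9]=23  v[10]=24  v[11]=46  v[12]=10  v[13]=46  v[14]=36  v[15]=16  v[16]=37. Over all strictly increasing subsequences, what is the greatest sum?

168

Let S[i] be the best sum of a strictly increasing subsequence ending at i:
i:       1   2   3   4   5   6   7   8   9  10  11  12  13  14  15  16
v[i]:   13  16  13  16  19  10  11  43  23  24  46  10  46  36  16  37
S:      13  29  13  29  48  10  21  91  71  95 141  10 141 131  37 168
Maximum is 168 (e.g. 13 + 16 + 19 + 23 + 24 + 36 + 37).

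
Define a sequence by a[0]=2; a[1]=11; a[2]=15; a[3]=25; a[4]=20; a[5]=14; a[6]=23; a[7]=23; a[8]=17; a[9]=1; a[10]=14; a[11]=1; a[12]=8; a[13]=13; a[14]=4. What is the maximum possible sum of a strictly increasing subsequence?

Let S[i] be the best sum of a strictly increasing subsequence ending at i:
i:      0  1  2  3  4  5  6  7  8  9 10 11 12 13 14
a[i]:   2 11 15 25 20 14 23 23 17  1 14  1  8 13  4
S:      2 13 28 53 48 27 71 71 45  1 27  1 10 26  6
Maximum is 71 (e.g. 2 + 11 + 15 + 20 + 23).

71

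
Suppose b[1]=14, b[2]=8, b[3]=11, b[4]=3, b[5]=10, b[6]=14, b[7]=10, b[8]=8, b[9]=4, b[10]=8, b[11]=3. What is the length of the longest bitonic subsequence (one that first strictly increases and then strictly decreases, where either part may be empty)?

inc[i] = longest strictly increasing subsequence ending at i; dec[i] = longest strictly decreasing subsequence starting at i:
i:      1  2  3  4  5  6  7  8  9 10 11
b[i]:  14  8 11  3 10 14 10  8  4  8  3
inc:    1  1  2  1  2  3  2  2  2  3  1
dec:    6  3  5  1  4  5  4  3  2  2  1
Best peak at i=6 (value 14): inc=3, dec=5, length 3+5−1 = 7.

7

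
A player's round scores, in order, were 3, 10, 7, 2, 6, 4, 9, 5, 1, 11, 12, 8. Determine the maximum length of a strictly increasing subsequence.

5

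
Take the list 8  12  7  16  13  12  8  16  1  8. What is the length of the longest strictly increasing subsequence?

4

Track the smallest tail for each achievable length (strict):
8 → extends → [8]
12 → extends → [8, 12]
7 → replaces 8 → [7, 12]
16 → extends → [7, 12, 16]
13 → replaces 16 → [7, 12, 13]
12 → already a tail → [7, 12, 13]
8 → replaces 12 → [7, 8, 13]
16 → extends → [7, 8, 13, 16]
1 → replaces 7 → [1, 8, 13, 16]
8 → already a tail → [1, 8, 13, 16]
Four tails, so the longest strictly increasing subsequence has length 4 (e.g. 8, 12, 13, 16).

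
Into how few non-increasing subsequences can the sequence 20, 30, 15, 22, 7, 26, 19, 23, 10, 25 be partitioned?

4

Place each on the leftmost legal pile:
20 → new pile 1 (tops now [20])
30 → new pile 2 (tops now [20, 30])
15 → pile 1 (tops now [15, 30])
22 → pile 2 (tops now [15, 22])
7 → pile 1 (tops now [7, 22])
26 → new pile 3 (tops now [7, 22, 26])
19 → pile 2 (tops now [7, 19, 26])
23 → pile 3 (tops now [7, 19, 23])
10 → pile 2 (tops now [7, 10, 23])
25 → new pile 4 (tops now [7, 10, 23, 25])
Four piles.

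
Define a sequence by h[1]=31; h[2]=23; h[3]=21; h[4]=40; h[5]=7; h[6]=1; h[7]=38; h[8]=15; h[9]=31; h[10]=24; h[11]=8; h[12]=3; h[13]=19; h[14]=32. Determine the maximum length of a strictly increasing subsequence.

4

Track the smallest tail for each achievable length (strict):
31 → extends → [31]
23 → replaces 31 → [23]
21 → replaces 23 → [21]
40 → extends → [21, 40]
7 → replaces 21 → [7, 40]
1 → replaces 7 → [1, 40]
38 → replaces 40 → [1, 38]
15 → replaces 38 → [1, 15]
31 → extends → [1, 15, 31]
24 → replaces 31 → [1, 15, 24]
8 → replaces 15 → [1, 8, 24]
3 → replaces 8 → [1, 3, 24]
19 → replaces 24 → [1, 3, 19]
32 → extends → [1, 3, 19, 32]
Four tails, so the longest strictly increasing subsequence has length 4 (e.g. 7, 15, 31, 32).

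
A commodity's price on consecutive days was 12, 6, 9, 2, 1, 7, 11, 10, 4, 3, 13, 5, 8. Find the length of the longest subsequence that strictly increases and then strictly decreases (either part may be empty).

inc[i] = longest strictly increasing subsequence ending at i; dec[i] = longest strictly decreasing subsequence starting at i:
i:      1  2  3  4  5  6  7  8  9 10 11 12 13
a[i]:  12  6  9  2  1  7 11 10  4  3 13  5  8
inc:    1  1  2  1  1  2  3  3  2  2  4  3  4
dec:    5  3  4  2  1  3  4  3  2  1  2  1  1
Best peak at i=7 (value 11): inc=3, dec=4, length 3+4−1 = 6.

6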